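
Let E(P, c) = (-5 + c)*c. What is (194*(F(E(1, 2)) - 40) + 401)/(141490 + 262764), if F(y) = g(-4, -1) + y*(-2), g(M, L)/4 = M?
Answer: -8135/404254 ≈ -0.020123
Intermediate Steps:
E(P, c) = c*(-5 + c)
g(M, L) = 4*M
F(y) = -16 - 2*y (F(y) = 4*(-4) + y*(-2) = -16 - 2*y)
(194*(F(E(1, 2)) - 40) + 401)/(141490 + 262764) = (194*((-16 - 4*(-5 + 2)) - 40) + 401)/(141490 + 262764) = (194*((-16 - 4*(-3)) - 40) + 401)/404254 = (194*((-16 - 2*(-6)) - 40) + 401)*(1/404254) = (194*((-16 + 12) - 40) + 401)*(1/404254) = (194*(-4 - 40) + 401)*(1/404254) = (194*(-44) + 401)*(1/404254) = (-8536 + 401)*(1/404254) = -8135*1/404254 = -8135/404254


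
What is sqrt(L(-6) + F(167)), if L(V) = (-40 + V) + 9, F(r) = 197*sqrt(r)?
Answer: sqrt(-37 + 197*sqrt(167)) ≈ 50.088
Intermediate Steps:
L(V) = -31 + V
sqrt(L(-6) + F(167)) = sqrt((-31 - 6) + 197*sqrt(167)) = sqrt(-37 + 197*sqrt(167))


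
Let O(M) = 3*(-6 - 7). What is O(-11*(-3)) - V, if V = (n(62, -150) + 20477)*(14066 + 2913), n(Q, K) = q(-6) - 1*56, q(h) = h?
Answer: -346626324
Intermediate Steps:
n(Q, K) = -62 (n(Q, K) = -6 - 1*56 = -6 - 56 = -62)
O(M) = -39 (O(M) = 3*(-13) = -39)
V = 346626285 (V = (-62 + 20477)*(14066 + 2913) = 20415*16979 = 346626285)
O(-11*(-3)) - V = -39 - 1*346626285 = -39 - 346626285 = -346626324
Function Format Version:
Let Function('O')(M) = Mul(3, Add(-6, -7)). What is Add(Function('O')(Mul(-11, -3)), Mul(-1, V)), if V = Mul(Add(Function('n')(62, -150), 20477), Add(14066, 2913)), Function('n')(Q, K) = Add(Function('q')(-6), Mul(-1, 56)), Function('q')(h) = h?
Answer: -346626324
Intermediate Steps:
Function('n')(Q, K) = -62 (Function('n')(Q, K) = Add(-6, Mul(-1, 56)) = Add(-6, -56) = -62)
Function('O')(M) = -39 (Function('O')(M) = Mul(3, -13) = -39)
V = 346626285 (V = Mul(Add(-62, 20477), Add(14066, 2913)) = Mul(20415, 16979) = 346626285)
Add(Function('O')(Mul(-11, -3)), Mul(-1, V)) = Add(-39, Mul(-1, 346626285)) = Add(-39, -346626285) = -346626324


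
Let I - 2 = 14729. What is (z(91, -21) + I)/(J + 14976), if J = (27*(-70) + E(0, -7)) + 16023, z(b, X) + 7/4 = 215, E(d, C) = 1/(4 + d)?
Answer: 59777/116437 ≈ 0.51338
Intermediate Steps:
z(b, X) = 853/4 (z(b, X) = -7/4 + 215 = 853/4)
I = 14731 (I = 2 + 14729 = 14731)
J = 56533/4 (J = (27*(-70) + 1/(4 + 0)) + 16023 = (-1890 + 1/4) + 16023 = (-1890 + ¼) + 16023 = -7559/4 + 16023 = 56533/4 ≈ 14133.)
(z(91, -21) + I)/(J + 14976) = (853/4 + 14731)/(56533/4 + 14976) = 59777/(4*(116437/4)) = (59777/4)*(4/116437) = 59777/116437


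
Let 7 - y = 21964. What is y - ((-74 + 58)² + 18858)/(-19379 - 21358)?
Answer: -894443195/40737 ≈ -21957.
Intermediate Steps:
y = -21957 (y = 7 - 1*21964 = 7 - 21964 = -21957)
y - ((-74 + 58)² + 18858)/(-19379 - 21358) = -21957 - ((-74 + 58)² + 18858)/(-19379 - 21358) = -21957 - ((-16)² + 18858)/(-40737) = -21957 - (256 + 18858)*(-1)/40737 = -21957 - 19114*(-1)/40737 = -21957 - 1*(-19114/40737) = -21957 + 19114/40737 = -894443195/40737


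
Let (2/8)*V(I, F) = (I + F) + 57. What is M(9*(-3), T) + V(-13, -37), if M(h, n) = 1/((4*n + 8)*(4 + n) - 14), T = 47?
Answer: 279497/9982 ≈ 28.000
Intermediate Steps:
M(h, n) = 1/(-14 + (4 + n)*(8 + 4*n)) (M(h, n) = 1/((8 + 4*n)*(4 + n) - 14) = 1/((4 + n)*(8 + 4*n) - 14) = 1/(-14 + (4 + n)*(8 + 4*n)))
V(I, F) = 228 + 4*F + 4*I (V(I, F) = 4*((I + F) + 57) = 4*((F + I) + 57) = 4*(57 + F + I) = 228 + 4*F + 4*I)
M(9*(-3), T) + V(-13, -37) = 1/(2*(9 + 2*47² + 12*47)) + (228 + 4*(-37) + 4*(-13)) = 1/(2*(9 + 2*2209 + 564)) + (228 - 148 - 52) = 1/(2*(9 + 4418 + 564)) + 28 = (½)/4991 + 28 = (½)*(1/4991) + 28 = 1/9982 + 28 = 279497/9982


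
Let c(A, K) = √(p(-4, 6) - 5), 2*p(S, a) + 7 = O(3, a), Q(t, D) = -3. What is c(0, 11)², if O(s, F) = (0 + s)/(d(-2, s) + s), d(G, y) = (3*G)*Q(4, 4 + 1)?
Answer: -59/7 ≈ -8.4286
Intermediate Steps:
d(G, y) = -9*G (d(G, y) = (3*G)*(-3) = -9*G)
O(s, F) = s/(18 + s) (O(s, F) = (0 + s)/(-9*(-2) + s) = s/(18 + s))
p(S, a) = -24/7 (p(S, a) = -7/2 + (3/(18 + 3))/2 = -7/2 + (3/21)/2 = -7/2 + (3*(1/21))/2 = -7/2 + (½)*(⅐) = -7/2 + 1/14 = -24/7)
c(A, K) = I*√413/7 (c(A, K) = √(-24/7 - 5) = √(-59/7) = I*√413/7)
c(0, 11)² = (I*√413/7)² = -59/7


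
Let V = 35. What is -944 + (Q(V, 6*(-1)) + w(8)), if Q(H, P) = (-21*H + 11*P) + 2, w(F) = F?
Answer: -1735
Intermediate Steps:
Q(H, P) = 2 - 21*H + 11*P
-944 + (Q(V, 6*(-1)) + w(8)) = -944 + ((2 - 21*35 + 11*(6*(-1))) + 8) = -944 + ((2 - 735 + 11*(-6)) + 8) = -944 + ((2 - 735 - 66) + 8) = -944 + (-799 + 8) = -944 - 791 = -1735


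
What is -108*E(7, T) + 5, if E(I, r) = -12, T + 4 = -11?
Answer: 1301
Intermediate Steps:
T = -15 (T = -4 - 11 = -15)
-108*E(7, T) + 5 = -108*(-12) + 5 = 1296 + 5 = 1301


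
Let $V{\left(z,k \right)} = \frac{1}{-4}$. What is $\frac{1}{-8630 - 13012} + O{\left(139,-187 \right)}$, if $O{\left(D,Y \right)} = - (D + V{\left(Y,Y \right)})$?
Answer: $- \frac{6005657}{43284} \approx -138.75$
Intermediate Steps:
$V{\left(z,k \right)} = - \frac{1}{4}$
$O{\left(D,Y \right)} = \frac{1}{4} - D$ ($O{\left(D,Y \right)} = - (D - \frac{1}{4}) = - (- \frac{1}{4} + D) = \frac{1}{4} - D$)
$\frac{1}{-8630 - 13012} + O{\left(139,-187 \right)} = \frac{1}{-8630 - 13012} + \left(\frac{1}{4} - 139\right) = \frac{1}{-21642} + \left(\frac{1}{4} - 139\right) = - \frac{1}{21642} - \frac{555}{4} = - \frac{6005657}{43284}$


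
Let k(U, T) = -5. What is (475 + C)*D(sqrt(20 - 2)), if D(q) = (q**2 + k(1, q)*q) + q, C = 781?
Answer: 22608 - 15072*sqrt(2) ≈ 1293.0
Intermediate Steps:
D(q) = q**2 - 4*q (D(q) = (q**2 - 5*q) + q = q**2 - 4*q)
(475 + C)*D(sqrt(20 - 2)) = (475 + 781)*(sqrt(20 - 2)*(-4 + sqrt(20 - 2))) = 1256*(sqrt(18)*(-4 + sqrt(18))) = 1256*((3*sqrt(2))*(-4 + 3*sqrt(2))) = 1256*(3*sqrt(2)*(-4 + 3*sqrt(2))) = 3768*sqrt(2)*(-4 + 3*sqrt(2))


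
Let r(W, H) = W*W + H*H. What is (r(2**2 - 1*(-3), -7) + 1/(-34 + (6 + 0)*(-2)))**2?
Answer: 20313049/2116 ≈ 9599.7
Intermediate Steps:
r(W, H) = H**2 + W**2 (r(W, H) = W**2 + H**2 = H**2 + W**2)
(r(2**2 - 1*(-3), -7) + 1/(-34 + (6 + 0)*(-2)))**2 = (((-7)**2 + (2**2 - 1*(-3))**2) + 1/(-34 + (6 + 0)*(-2)))**2 = ((49 + (4 + 3)**2) + 1/(-34 + 6*(-2)))**2 = ((49 + 7**2) + 1/(-34 - 12))**2 = ((49 + 49) + 1/(-46))**2 = (98 - 1/46)**2 = (4507/46)**2 = 20313049/2116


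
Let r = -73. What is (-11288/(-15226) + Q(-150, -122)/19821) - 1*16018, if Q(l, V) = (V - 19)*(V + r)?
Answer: -805583776585/50299091 ≈ -16016.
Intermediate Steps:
Q(l, V) = (-73 + V)*(-19 + V) (Q(l, V) = (V - 19)*(V - 73) = (-19 + V)*(-73 + V) = (-73 + V)*(-19 + V))
(-11288/(-15226) + Q(-150, -122)/19821) - 1*16018 = (-11288/(-15226) + (1387 + (-122)² - 92*(-122))/19821) - 1*16018 = (-11288*(-1/15226) + (1387 + 14884 + 11224)*(1/19821)) - 16018 = (5644/7613 + 27495*(1/19821)) - 16018 = (5644/7613 + 9165/6607) - 16018 = 107063053/50299091 - 16018 = -805583776585/50299091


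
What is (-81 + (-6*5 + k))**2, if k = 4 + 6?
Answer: 10201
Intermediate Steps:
k = 10
(-81 + (-6*5 + k))**2 = (-81 + (-6*5 + 10))**2 = (-81 + (-30 + 10))**2 = (-81 - 20)**2 = (-101)**2 = 10201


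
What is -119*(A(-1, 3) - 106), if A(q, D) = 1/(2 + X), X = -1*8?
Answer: 75803/6 ≈ 12634.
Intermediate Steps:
X = -8
A(q, D) = -⅙ (A(q, D) = 1/(2 - 8) = 1/(-6) = -⅙)
-119*(A(-1, 3) - 106) = -119*(-⅙ - 106) = -119*(-637/6) = 75803/6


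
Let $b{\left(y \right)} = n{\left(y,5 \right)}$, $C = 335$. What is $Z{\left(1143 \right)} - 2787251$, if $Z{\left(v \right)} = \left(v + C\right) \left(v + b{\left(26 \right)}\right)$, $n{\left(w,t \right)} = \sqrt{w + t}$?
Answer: $-1097897 + 1478 \sqrt{31} \approx -1.0897 \cdot 10^{6}$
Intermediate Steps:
$n{\left(w,t \right)} = \sqrt{t + w}$
$b{\left(y \right)} = \sqrt{5 + y}$
$Z{\left(v \right)} = \left(335 + v\right) \left(v + \sqrt{31}\right)$ ($Z{\left(v \right)} = \left(v + 335\right) \left(v + \sqrt{5 + 26}\right) = \left(335 + v\right) \left(v + \sqrt{31}\right)$)
$Z{\left(1143 \right)} - 2787251 = \left(1143^{2} + 335 \cdot 1143 + 335 \sqrt{31} + 1143 \sqrt{31}\right) - 2787251 = \left(1306449 + 382905 + 335 \sqrt{31} + 1143 \sqrt{31}\right) - 2787251 = \left(1689354 + 1478 \sqrt{31}\right) - 2787251 = -1097897 + 1478 \sqrt{31}$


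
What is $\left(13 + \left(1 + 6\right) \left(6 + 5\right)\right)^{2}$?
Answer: $8100$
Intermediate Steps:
$\left(13 + \left(1 + 6\right) \left(6 + 5\right)\right)^{2} = \left(13 + 7 \cdot 11\right)^{2} = \left(13 + 77\right)^{2} = 90^{2} = 8100$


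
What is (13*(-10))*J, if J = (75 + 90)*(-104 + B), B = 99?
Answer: 107250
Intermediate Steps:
J = -825 (J = (75 + 90)*(-104 + 99) = 165*(-5) = -825)
(13*(-10))*J = (13*(-10))*(-825) = -130*(-825) = 107250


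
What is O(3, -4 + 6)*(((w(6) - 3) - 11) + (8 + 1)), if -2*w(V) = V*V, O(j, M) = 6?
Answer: -138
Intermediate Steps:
w(V) = -V**2/2 (w(V) = -V*V/2 = -V**2/2)
O(3, -4 + 6)*(((w(6) - 3) - 11) + (8 + 1)) = 6*(((-1/2*6**2 - 3) - 11) + (8 + 1)) = 6*(((-1/2*36 - 3) - 11) + 9) = 6*(((-18 - 3) - 11) + 9) = 6*((-21 - 11) + 9) = 6*(-32 + 9) = 6*(-23) = -138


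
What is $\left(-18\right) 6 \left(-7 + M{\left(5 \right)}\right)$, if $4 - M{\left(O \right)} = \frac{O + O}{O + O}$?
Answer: $432$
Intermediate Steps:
$M{\left(O \right)} = 3$ ($M{\left(O \right)} = 4 - \frac{O + O}{O + O} = 4 - \frac{2 O}{2 O} = 4 - 2 O \frac{1}{2 O} = 4 - 1 = 3$)
$\left(-18\right) 6 \left(-7 + M{\left(5 \right)}\right) = \left(-18\right) 6 \left(-7 + 3\right) = \left(-108\right) \left(-4\right) = 432$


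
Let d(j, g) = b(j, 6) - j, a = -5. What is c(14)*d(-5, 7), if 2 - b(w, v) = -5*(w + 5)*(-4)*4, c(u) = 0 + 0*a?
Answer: 0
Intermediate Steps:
c(u) = 0 (c(u) = 0 + 0*(-5) = 0 + 0 = 0)
b(w, v) = -398 - 80*w (b(w, v) = 2 - (-5*(w + 5)*(-4))*4 = 2 - (-5*(5 + w)*(-4))*4 = 2 - (-5*(-20 - 4*w))*4 = 2 - (100 + 20*w)*4 = 2 - (400 + 80*w) = 2 + (-400 - 80*w) = -398 - 80*w)
d(j, g) = -398 - 81*j (d(j, g) = (-398 - 80*j) - j = -398 - 81*j)
c(14)*d(-5, 7) = 0*(-398 - 81*(-5)) = 0*(-398 + 405) = 0*7 = 0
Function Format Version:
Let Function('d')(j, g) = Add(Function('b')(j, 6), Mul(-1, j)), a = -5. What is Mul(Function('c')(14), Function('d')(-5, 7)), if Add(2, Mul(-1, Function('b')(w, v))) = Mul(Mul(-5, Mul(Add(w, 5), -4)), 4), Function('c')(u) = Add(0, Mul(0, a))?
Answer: 0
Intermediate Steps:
Function('c')(u) = 0 (Function('c')(u) = Add(0, Mul(0, -5)) = Add(0, 0) = 0)
Function('b')(w, v) = Add(-398, Mul(-80, w)) (Function('b')(w, v) = Add(2, Mul(-1, Mul(Mul(-5, Mul(Add(w, 5), -4)), 4))) = Add(2, Mul(-1, Mul(Mul(-5, Mul(Add(5, w), -4)), 4))) = Add(2, Mul(-1, Mul(Mul(-5, Add(-20, Mul(-4, w))), 4))) = Add(2, Mul(-1, Mul(Add(100, Mul(20, w)), 4))) = Add(2, Mul(-1, Add(400, Mul(80, w)))) = Add(2, Add(-400, Mul(-80, w))) = Add(-398, Mul(-80, w)))
Function('d')(j, g) = Add(-398, Mul(-81, j)) (Function('d')(j, g) = Add(Add(-398, Mul(-80, j)), Mul(-1, j)) = Add(-398, Mul(-81, j)))
Mul(Function('c')(14), Function('d')(-5, 7)) = Mul(0, Add(-398, Mul(-81, -5))) = Mul(0, Add(-398, 405)) = Mul(0, 7) = 0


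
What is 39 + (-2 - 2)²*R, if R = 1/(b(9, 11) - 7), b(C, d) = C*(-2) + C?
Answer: 38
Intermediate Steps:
b(C, d) = -C (b(C, d) = -2*C + C = -C)
R = -1/16 (R = 1/(-1*9 - 7) = 1/(-9 - 7) = 1/(-16) = -1/16 ≈ -0.062500)
39 + (-2 - 2)²*R = 39 + (-2 - 2)²*(-1/16) = 39 + (-4)²*(-1/16) = 39 + 16*(-1/16) = 39 - 1 = 38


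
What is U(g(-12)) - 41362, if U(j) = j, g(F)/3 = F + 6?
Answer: -41380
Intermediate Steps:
g(F) = 18 + 3*F (g(F) = 3*(F + 6) = 3*(6 + F) = 18 + 3*F)
U(g(-12)) - 41362 = (18 + 3*(-12)) - 41362 = (18 - 36) - 41362 = -18 - 41362 = -41380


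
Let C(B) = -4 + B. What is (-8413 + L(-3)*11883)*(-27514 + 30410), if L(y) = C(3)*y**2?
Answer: -334082560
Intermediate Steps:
L(y) = -y**2 (L(y) = (-4 + 3)*y**2 = -y**2)
(-8413 + L(-3)*11883)*(-27514 + 30410) = (-8413 - 1*(-3)**2*11883)*(-27514 + 30410) = (-8413 - 1*9*11883)*2896 = (-8413 - 9*11883)*2896 = (-8413 - 106947)*2896 = -115360*2896 = -334082560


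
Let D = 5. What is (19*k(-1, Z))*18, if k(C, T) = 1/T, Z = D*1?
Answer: 342/5 ≈ 68.400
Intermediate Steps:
Z = 5 (Z = 5*1 = 5)
(19*k(-1, Z))*18 = (19/5)*18 = 342/5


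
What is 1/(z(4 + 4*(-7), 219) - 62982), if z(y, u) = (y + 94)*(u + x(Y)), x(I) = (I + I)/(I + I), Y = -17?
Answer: -1/47582 ≈ -2.1016e-5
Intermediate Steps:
x(I) = 1 (x(I) = (2*I)/((2*I)) = (2*I)*(1/(2*I)) = 1)
z(y, u) = (1 + u)*(94 + y) (z(y, u) = (y + 94)*(u + 1) = (94 + y)*(1 + u) = (1 + u)*(94 + y))
1/(z(4 + 4*(-7), 219) - 62982) = 1/((94 + (4 + 4*(-7)) + 94*219 + 219*(4 + 4*(-7))) - 62982) = 1/((94 + (4 - 28) + 20586 + 219*(4 - 28)) - 62982) = 1/((94 - 24 + 20586 + 219*(-24)) - 62982) = 1/((94 - 24 + 20586 - 5256) - 62982) = 1/(15400 - 62982) = 1/(-47582) = -1/47582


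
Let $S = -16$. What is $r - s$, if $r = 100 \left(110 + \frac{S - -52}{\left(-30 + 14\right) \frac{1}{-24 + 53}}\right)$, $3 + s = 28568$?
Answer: $-24090$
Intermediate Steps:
$s = 28565$ ($s = -3 + 28568 = 28565$)
$r = 4475$ ($r = 100 \left(110 + \frac{-16 - -52}{\left(-30 + 14\right) \frac{1}{-24 + 53}}\right) = 100 \left(110 + \frac{-16 + 52}{\left(-16\right) \frac{1}{29}}\right) = 100 \left(110 + \frac{36}{\left(-16\right) \frac{1}{29}}\right) = 100 \left(110 + \frac{36}{- \frac{16}{29}}\right) = 100 \left(110 + 36 \left(- \frac{29}{16}\right)\right) = 100 \left(110 - \frac{261}{4}\right) = 100 \cdot \frac{179}{4} = 4475$)
$r - s = 4475 - 28565 = -24090$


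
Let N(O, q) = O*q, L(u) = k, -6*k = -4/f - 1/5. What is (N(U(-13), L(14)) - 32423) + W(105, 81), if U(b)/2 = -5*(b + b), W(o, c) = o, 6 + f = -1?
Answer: -679016/21 ≈ -32334.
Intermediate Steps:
f = -7 (f = -6 - 1 = -7)
U(b) = -20*b (U(b) = 2*(-5*(b + b)) = 2*(-10*b) = -20*b)
k = -13/210 (k = -(-4/(-7) - 1/5)/6 = -(-4*(-⅐) - 1*⅕)/6 = -(4/7 - ⅕)/6 = -⅙*13/35 = -13/210 ≈ -0.061905)
L(u) = -13/210
(N(U(-13), L(14)) - 32423) + W(105, 81) = (-20*(-13)*(-13/210) - 32423) + 105 = (260*(-13/210) - 32423) + 105 = (-338/21 - 32423) + 105 = -681221/21 + 105 = -679016/21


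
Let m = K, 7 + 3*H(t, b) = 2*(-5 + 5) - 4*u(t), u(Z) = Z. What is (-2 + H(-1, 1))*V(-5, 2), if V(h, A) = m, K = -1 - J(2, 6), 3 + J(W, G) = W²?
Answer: 6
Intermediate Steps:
J(W, G) = -3 + W²
K = -2 (K = -1 - (-3 + 2²) = -1 - (-3 + 4) = -1 - 1*1 = -1 - 1 = -2)
H(t, b) = -7/3 - 4*t/3 (H(t, b) = -7/3 + (2*(-5 + 5) - 4*t)/3 = -7/3 + (2*0 - 4*t)/3 = -7/3 + (0 - 4*t)/3 = -7/3 + (-4*t)/3 = -7/3 - 4*t/3)
m = -2
V(h, A) = -2
(-2 + H(-1, 1))*V(-5, 2) = (-2 + (-7/3 - 4/3*(-1)))*(-2) = (-2 + (-7/3 + 4/3))*(-2) = (-2 - 1)*(-2) = -3*(-2) = 6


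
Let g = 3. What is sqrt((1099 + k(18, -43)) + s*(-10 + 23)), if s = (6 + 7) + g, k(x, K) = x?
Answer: 5*sqrt(53) ≈ 36.401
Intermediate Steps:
s = 16 (s = (6 + 7) + 3 = 13 + 3 = 16)
sqrt((1099 + k(18, -43)) + s*(-10 + 23)) = sqrt((1099 + 18) + 16*(-10 + 23)) = sqrt(1117 + 16*13) = sqrt(1117 + 208) = sqrt(1325) = 5*sqrt(53)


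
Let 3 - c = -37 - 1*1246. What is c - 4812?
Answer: -3526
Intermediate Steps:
c = 1286 (c = 3 - (-37 - 1*1246) = 3 - (-37 - 1246) = 3 - 1*(-1283) = 3 + 1283 = 1286)
c - 4812 = 1286 - 4812 = -3526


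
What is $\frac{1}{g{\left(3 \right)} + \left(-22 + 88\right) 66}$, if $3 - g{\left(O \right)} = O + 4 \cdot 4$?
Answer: $\frac{1}{4340} \approx 0.00023041$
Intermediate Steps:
$g{\left(O \right)} = -13 - O$ ($g{\left(O \right)} = 3 - \left(O + 4 \cdot 4\right) = 3 - \left(O + 16\right) = 3 - \left(16 + O\right) = -13 - O$)
$\frac{1}{g{\left(3 \right)} + \left(-22 + 88\right) 66} = \frac{1}{\left(-13 - 3\right) + \left(-22 + 88\right) 66} = \frac{1}{\left(-13 - 3\right) + 66 \cdot 66} = \frac{1}{-16 + 4356} = \frac{1}{4340}$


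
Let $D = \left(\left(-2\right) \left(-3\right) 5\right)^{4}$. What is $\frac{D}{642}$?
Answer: $\frac{135000}{107} \approx 1261.7$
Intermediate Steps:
$D = 810000$ ($D = \left(6 \cdot 5\right)^{4} = 30^{4} = 810000$)
$\frac{D}{642} = \frac{810000}{642} = 810000 \cdot \frac{1}{642} = \frac{135000}{107}$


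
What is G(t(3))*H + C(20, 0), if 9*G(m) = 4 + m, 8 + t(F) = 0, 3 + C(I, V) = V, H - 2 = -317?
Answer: 137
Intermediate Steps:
H = -315 (H = 2 - 317 = -315)
C(I, V) = -3 + V
t(F) = -8 (t(F) = -8 + 0 = -8)
G(m) = 4/9 + m/9 (G(m) = (4 + m)/9 = 4/9 + m/9)
G(t(3))*H + C(20, 0) = (4/9 + (⅑)*(-8))*(-315) + (-3 + 0) = (4/9 - 8/9)*(-315) - 3 = -4/9*(-315) - 3 = 140 - 3 = 137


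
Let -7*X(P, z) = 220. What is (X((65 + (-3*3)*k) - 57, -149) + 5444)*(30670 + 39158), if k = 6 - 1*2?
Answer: 2645643264/7 ≈ 3.7795e+8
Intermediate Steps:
k = 4 (k = 6 - 2 = 4)
X(P, z) = -220/7 (X(P, z) = -1/7*220 = -220/7)
(X((65 + (-3*3)*k) - 57, -149) + 5444)*(30670 + 39158) = (-220/7 + 5444)*(30670 + 39158) = (37888/7)*69828 = 2645643264/7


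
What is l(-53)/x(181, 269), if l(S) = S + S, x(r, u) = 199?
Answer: -106/199 ≈ -0.53266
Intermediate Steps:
l(S) = 2*S
l(-53)/x(181, 269) = (2*(-53))/199 = -106*1/199 = -106/199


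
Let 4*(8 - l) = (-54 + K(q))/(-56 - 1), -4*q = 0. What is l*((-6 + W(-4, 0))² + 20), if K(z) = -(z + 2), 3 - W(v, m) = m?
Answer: 12818/57 ≈ 224.88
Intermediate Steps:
q = 0 (q = -¼*0 = 0)
W(v, m) = 3 - m
K(z) = -2 - z (K(z) = -(2 + z) = -2 - z)
l = 442/57 (l = 8 - (-54 + (-2 - 1*0))/(4*(-56 - 1)) = 8 - (-54 + (-2 + 0))/(4*(-57)) = 8 - (-54 - 2)*(-1)/(4*57) = 8 - (-14)*(-1)/57 = 8 - ¼*56/57 = 8 - 14/57 = 442/57 ≈ 7.7544)
l*((-6 + W(-4, 0))² + 20) = 442*((-6 + (3 - 1*0))² + 20)/57 = 442*((-6 + (3 + 0))² + 20)/57 = 442*((-6 + 3)² + 20)/57 = 442*((-3)² + 20)/57 = 442*(9 + 20)/57 = (442/57)*29 = 12818/57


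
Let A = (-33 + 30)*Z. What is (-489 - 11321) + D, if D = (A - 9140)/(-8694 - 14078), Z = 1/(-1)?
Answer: -268928183/22772 ≈ -11810.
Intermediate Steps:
Z = -1
A = 3 (A = (-33 + 30)*(-1) = -3*(-1) = 3)
D = 9137/22772 (D = (3 - 9140)/(-8694 - 14078) = -9137/(-22772) = -9137*(-1/22772) = 9137/22772 ≈ 0.40124)
(-489 - 11321) + D = (-489 - 11321) + 9137/22772 = -11810 + 9137/22772 = -268928183/22772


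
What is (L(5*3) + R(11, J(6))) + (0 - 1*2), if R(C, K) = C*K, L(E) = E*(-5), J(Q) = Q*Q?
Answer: 319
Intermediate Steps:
J(Q) = Q²
L(E) = -5*E
(L(5*3) + R(11, J(6))) + (0 - 1*2) = (-25*3 + 11*6²) + (0 - 1*2) = (-5*15 + 11*36) + (0 - 2) = (-75 + 396) - 2 = 321 - 2 = 319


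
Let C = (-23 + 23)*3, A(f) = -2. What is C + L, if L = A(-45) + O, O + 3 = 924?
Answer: 919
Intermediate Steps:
O = 921 (O = -3 + 924 = 921)
L = 919 (L = -2 + 921 = 919)
C = 0 (C = 0*3 = 0)
C + L = 0 + 919 = 919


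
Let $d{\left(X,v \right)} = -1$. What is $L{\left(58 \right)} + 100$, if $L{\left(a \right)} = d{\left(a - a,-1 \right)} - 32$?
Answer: $67$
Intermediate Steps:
$L{\left(a \right)} = -33$ ($L{\left(a \right)} = -1 - 32 = -33$)
$L{\left(58 \right)} + 100 = -33 + 100 = 67$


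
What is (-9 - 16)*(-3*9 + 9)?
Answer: 450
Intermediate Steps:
(-9 - 16)*(-3*9 + 9) = -25*(-27 + 9) = -25*(-18) = 450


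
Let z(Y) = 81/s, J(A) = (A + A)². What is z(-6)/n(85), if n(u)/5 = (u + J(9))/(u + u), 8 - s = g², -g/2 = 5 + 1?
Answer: -81/1636 ≈ -0.049511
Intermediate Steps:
g = -12 (g = -2*(5 + 1) = -2*6 = -12)
J(A) = 4*A² (J(A) = (2*A)² = 4*A²)
s = -136 (s = 8 - 1*(-12)² = 8 - 1*144 = 8 - 144 = -136)
n(u) = 5*(324 + u)/(2*u) (n(u) = 5*((u + 4*9²)/(u + u)) = 5*((u + 4*81)/((2*u))) = 5*((u + 324)*(1/(2*u))) = 5*((324 + u)*(1/(2*u))) = 5*((324 + u)/(2*u)) = 5*(324 + u)/(2*u))
z(Y) = -81/136 (z(Y) = 81/(-136) = 81*(-1/136) = -81/136)
z(-6)/n(85) = -81/(136*(5/2 + 810/85)) = -81/(136*(5/2 + 810*(1/85))) = -81/(136*(5/2 + 162/17)) = -81/(136*409/34) = -81/136*34/409 = -81/1636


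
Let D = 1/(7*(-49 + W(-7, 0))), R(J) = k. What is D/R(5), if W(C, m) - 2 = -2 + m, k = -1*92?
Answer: 1/31556 ≈ 3.1690e-5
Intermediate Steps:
k = -92
R(J) = -92
W(C, m) = m (W(C, m) = 2 + (-2 + m) = m)
D = -1/343 (D = 1/(7*(-49 + 0)) = 1/(7*(-49)) = 1/(-343) = -1/343 ≈ -0.0029155)
D/R(5) = -1/343/(-92) = -1/343*(-1/92) = 1/31556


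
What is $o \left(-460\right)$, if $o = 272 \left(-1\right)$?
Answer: $125120$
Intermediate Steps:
$o = -272$
$o \left(-460\right) = \left(-272\right) \left(-460\right) = 125120$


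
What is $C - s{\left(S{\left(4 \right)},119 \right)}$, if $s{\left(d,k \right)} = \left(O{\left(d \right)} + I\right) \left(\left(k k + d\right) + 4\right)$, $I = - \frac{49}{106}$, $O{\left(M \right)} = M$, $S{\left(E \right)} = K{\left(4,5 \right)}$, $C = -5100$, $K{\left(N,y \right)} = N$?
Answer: $- \frac{5853975}{106} \approx -55226.0$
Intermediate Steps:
$S{\left(E \right)} = 4$
$I = - \frac{49}{106}$ ($I = \left(-49\right) \frac{1}{106} = - \frac{49}{106} \approx -0.46226$)
$s{\left(d,k \right)} = \left(- \frac{49}{106} + d\right) \left(4 + d + k^{2}\right)$ ($s{\left(d,k \right)} = \left(d - \frac{49}{106}\right) \left(\left(k k + d\right) + 4\right) = \left(- \frac{49}{106} + d\right) \left(\left(k^{2} + d\right) + 4\right) = \left(- \frac{49}{106} + d\right) \left(\left(d + k^{2}\right) + 4\right) = \left(- \frac{49}{106} + d\right) \left(4 + d + k^{2}\right)$)
$C - s{\left(S{\left(4 \right)},119 \right)} = -5100 - \left(- \frac{98}{53} + 4^{2} - \frac{49 \cdot 119^{2}}{106} + \frac{375}{106} \cdot 4 + 4 \cdot 119^{2}\right) = -5100 - \left(- \frac{98}{53} + 16 - \frac{693889}{106} + \frac{750}{53} + 4 \cdot 14161\right) = -5100 - \left(- \frac{98}{53} + 16 - \frac{693889}{106} + \frac{750}{53} + 56644\right) = -5100 - \frac{5313375}{106} = - \frac{5853975}{106}$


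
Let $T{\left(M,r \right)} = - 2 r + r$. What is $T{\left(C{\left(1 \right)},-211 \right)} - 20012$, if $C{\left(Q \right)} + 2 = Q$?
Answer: $-19801$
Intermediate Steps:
$C{\left(Q \right)} = -2 + Q$
$T{\left(M,r \right)} = - r$
$T{\left(C{\left(1 \right)},-211 \right)} - 20012 = \left(-1\right) \left(-211\right) - 20012 = 211 - 20012 = -19801$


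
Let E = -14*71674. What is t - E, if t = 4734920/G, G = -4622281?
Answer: 4638158422596/4622281 ≈ 1.0034e+6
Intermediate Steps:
E = -1003436
t = -4734920/4622281 (t = 4734920/(-4622281) = 4734920*(-1/4622281) = -4734920/4622281 ≈ -1.0244)
t - E = -4734920/4622281 - 1*(-1003436) = -4734920/4622281 + 1003436 = 4638158422596/4622281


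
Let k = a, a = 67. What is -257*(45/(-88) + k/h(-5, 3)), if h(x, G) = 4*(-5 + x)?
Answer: 123617/220 ≈ 561.90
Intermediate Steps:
k = 67
h(x, G) = -20 + 4*x
-257*(45/(-88) + k/h(-5, 3)) = -257*(45/(-88) + 67/(-20 + 4*(-5))) = -257*(45*(-1/88) + 67/(-20 - 20)) = -257*(-45/88 + 67/(-40)) = -257*(-45/88 + 67*(-1/40)) = -257*(-45/88 - 67/40) = -257*(-481/220) = 123617/220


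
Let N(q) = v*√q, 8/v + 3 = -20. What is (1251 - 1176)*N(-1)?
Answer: -600*I/23 ≈ -26.087*I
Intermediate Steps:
v = -8/23 (v = 8/(-3 - 20) = 8/(-23) = 8*(-1/23) = -8/23 ≈ -0.34783)
N(q) = -8*√q/23
(1251 - 1176)*N(-1) = (1251 - 1176)*(-8*I/23) = 75*(-8*I/23) = -600*I/23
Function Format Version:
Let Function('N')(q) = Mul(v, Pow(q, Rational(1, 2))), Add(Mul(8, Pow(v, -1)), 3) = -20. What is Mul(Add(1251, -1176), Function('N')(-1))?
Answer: Mul(Rational(-600, 23), I) ≈ Mul(-26.087, I)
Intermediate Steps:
v = Rational(-8, 23) (v = Mul(8, Pow(Add(-3, -20), -1)) = Mul(8, Pow(-23, -1)) = Mul(8, Rational(-1, 23)) = Rational(-8, 23) ≈ -0.34783)
Function('N')(q) = Mul(Rational(-8, 23), Pow(q, Rational(1, 2)))
Mul(Add(1251, -1176), Function('N')(-1)) = Mul(Add(1251, -1176), Mul(Rational(-8, 23), Pow(-1, Rational(1, 2)))) = Mul(75, Mul(Rational(-8, 23), I)) = Mul(Rational(-600, 23), I)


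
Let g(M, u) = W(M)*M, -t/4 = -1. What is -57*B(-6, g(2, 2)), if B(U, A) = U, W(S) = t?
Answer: 342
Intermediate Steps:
t = 4 (t = -4*(-1) = 4)
W(S) = 4
g(M, u) = 4*M
-57*B(-6, g(2, 2)) = -57*(-6) = 342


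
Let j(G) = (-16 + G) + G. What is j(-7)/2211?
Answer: -10/737 ≈ -0.013569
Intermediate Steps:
j(G) = -16 + 2*G
j(-7)/2211 = (-16 + 2*(-7))/2211 = (-16 - 14)*(1/2211) = -30*1/2211 = -10/737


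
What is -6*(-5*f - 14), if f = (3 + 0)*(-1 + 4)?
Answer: 354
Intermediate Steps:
f = 9 (f = 3*3 = 9)
-6*(-5*f - 14) = -6*(-5*9 - 14) = -6*(-45 - 14) = -6*(-59) = 354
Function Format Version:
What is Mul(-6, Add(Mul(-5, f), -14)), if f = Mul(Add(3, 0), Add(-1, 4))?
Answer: 354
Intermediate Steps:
f = 9 (f = Mul(3, 3) = 9)
Mul(-6, Add(Mul(-5, f), -14)) = Mul(-6, Add(Mul(-5, 9), -14)) = Mul(-6, Add(-45, -14)) = Mul(-6, -59) = 354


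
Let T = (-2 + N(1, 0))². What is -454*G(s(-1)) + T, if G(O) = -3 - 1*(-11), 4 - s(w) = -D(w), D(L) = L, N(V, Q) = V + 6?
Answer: -3607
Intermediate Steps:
N(V, Q) = 6 + V
s(w) = 4 + w (s(w) = 4 - (-1)*w = 4 + w)
G(O) = 8 (G(O) = -3 + 11 = 8)
T = 25 (T = (-2 + (6 + 1))² = (-2 + 7)² = 5² = 25)
-454*G(s(-1)) + T = -454*8 + 25 = -3632 + 25 = -3607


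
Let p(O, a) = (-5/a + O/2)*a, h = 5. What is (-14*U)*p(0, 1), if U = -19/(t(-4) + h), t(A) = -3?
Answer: -665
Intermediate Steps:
p(O, a) = a*(O/2 - 5/a) (p(O, a) = (-5/a + O*(1/2))*a = (-5/a + O/2)*a = (O/2 - 5/a)*a = a*(O/2 - 5/a))
U = -19/2 (U = -19/(-3 + 5) = -19/2 ≈ -9.5000)
(-14*U)*p(0, 1) = (-14*(-19/2))*(-5 + (1/2)*0*1) = 133*(-5 + 0) = 133*(-5) = -665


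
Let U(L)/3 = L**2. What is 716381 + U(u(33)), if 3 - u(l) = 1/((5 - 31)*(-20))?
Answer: 193716713843/270400 ≈ 7.1641e+5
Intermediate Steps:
u(l) = 1559/520 (u(l) = 3 - 1/((5 - 31)*(-20)) = 3 - (-1)/((-26)*20) = 3 - (-1)*(-1)/(26*20) = 3 - 1*1/520 = 3 - 1/520 = 1559/520)
U(L) = 3*L**2
716381 + U(u(33)) = 716381 + 3*(1559/520)**2 = 716381 + 3*(2430481/270400) = 716381 + 7291443/270400 = 193716713843/270400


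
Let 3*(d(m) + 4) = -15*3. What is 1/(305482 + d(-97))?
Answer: 1/305463 ≈ 3.2737e-6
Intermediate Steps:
d(m) = -19 (d(m) = -4 + (-15*3)/3 = -4 + (⅓)*(-45) = -4 - 15 = -19)
1/(305482 + d(-97)) = 1/(305482 - 19) = 1/305463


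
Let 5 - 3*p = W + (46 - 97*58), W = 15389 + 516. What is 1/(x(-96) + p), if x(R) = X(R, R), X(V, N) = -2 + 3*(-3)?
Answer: -1/3451 ≈ -0.00028977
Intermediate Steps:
W = 15905
X(V, N) = -11 (X(V, N) = -2 - 9 = -11)
x(R) = -11
p = -3440 (p = 5/3 - (15905 + (46 - 97*58))/3 = 5/3 - (15905 + (46 - 5626))/3 = 5/3 - (15905 - 5580)/3 = 5/3 - 1/3*10325 = 5/3 - 10325/3 = -3440)
1/(x(-96) + p) = 1/(-11 - 3440) = 1/(-3451) = -1/3451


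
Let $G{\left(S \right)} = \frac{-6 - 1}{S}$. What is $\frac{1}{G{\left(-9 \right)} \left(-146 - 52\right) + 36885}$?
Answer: $\frac{1}{36731} \approx 2.7225 \cdot 10^{-5}$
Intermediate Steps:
$G{\left(S \right)} = - \frac{7}{S}$
$\frac{1}{G{\left(-9 \right)} \left(-146 - 52\right) + 36885} = \frac{1}{- \frac{7}{-9} \left(-146 - 52\right) + 36885} = \frac{1}{\left(-7\right) \left(- \frac{1}{9}\right) \left(-198\right) + 36885} = \frac{1}{\frac{7}{9} \left(-198\right) + 36885} = \frac{1}{-154 + 36885} = \frac{1}{36731}$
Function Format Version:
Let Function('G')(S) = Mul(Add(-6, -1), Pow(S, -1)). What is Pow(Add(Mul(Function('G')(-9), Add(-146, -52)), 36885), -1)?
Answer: Rational(1, 36731) ≈ 2.7225e-5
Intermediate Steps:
Function('G')(S) = Mul(-7, Pow(S, -1))
Pow(Add(Mul(Function('G')(-9), Add(-146, -52)), 36885), -1) = Pow(Add(Mul(Mul(-7, Pow(-9, -1)), Add(-146, -52)), 36885), -1) = Pow(Add(Mul(Mul(-7, Rational(-1, 9)), -198), 36885), -1) = Pow(Add(Mul(Rational(7, 9), -198), 36885), -1) = Pow(Add(-154, 36885), -1) = Pow(36731, -1) = Rational(1, 36731)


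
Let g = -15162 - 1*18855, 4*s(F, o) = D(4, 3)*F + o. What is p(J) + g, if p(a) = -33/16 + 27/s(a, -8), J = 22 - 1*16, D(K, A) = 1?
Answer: -545169/16 ≈ -34073.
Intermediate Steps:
J = 6 (J = 22 - 16 = 6)
s(F, o) = F/4 + o/4 (s(F, o) = (1*F + o)/4 = (F + o)/4 = F/4 + o/4)
p(a) = -33/16 + 27/(-2 + a/4) (p(a) = -33/16 + 27/(a/4 + (1/4)*(-8)) = -33*1/16 + 27/(a/4 - 2) = -33/16 + 27/(-2 + a/4))
g = -34017 (g = -15162 - 18855 = -34017)
p(J) + g = 3*(664 - 11*6)/(16*(-8 + 6)) - 34017 = (3/16)*(664 - 66)/(-2) - 34017 = (3/16)*(-1/2)*598 - 34017 = -897/16 - 34017 = -545169/16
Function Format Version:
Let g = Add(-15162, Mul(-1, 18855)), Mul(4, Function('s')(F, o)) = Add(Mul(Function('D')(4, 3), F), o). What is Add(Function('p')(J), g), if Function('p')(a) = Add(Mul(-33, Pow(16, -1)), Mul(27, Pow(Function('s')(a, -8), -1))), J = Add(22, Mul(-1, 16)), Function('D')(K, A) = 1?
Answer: Rational(-545169, 16) ≈ -34073.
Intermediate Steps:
J = 6 (J = Add(22, -16) = 6)
Function('s')(F, o) = Add(Mul(Rational(1, 4), F), Mul(Rational(1, 4), o)) (Function('s')(F, o) = Mul(Rational(1, 4), Add(Mul(1, F), o)) = Mul(Rational(1, 4), Add(F, o)) = Add(Mul(Rational(1, 4), F), Mul(Rational(1, 4), o)))
Function('p')(a) = Add(Rational(-33, 16), Mul(27, Pow(Add(-2, Mul(Rational(1, 4), a)), -1))) (Function('p')(a) = Add(Mul(-33, Pow(16, -1)), Mul(27, Pow(Add(Mul(Rational(1, 4), a), Mul(Rational(1, 4), -8)), -1))) = Add(Mul(-33, Rational(1, 16)), Mul(27, Pow(Add(Mul(Rational(1, 4), a), -2), -1))) = Add(Rational(-33, 16), Mul(27, Pow(Add(-2, Mul(Rational(1, 4), a)), -1))))
g = -34017 (g = Add(-15162, -18855) = -34017)
Add(Function('p')(J), g) = Add(Mul(Rational(3, 16), Pow(Add(-8, 6), -1), Add(664, Mul(-11, 6))), -34017) = Add(Mul(Rational(3, 16), Pow(-2, -1), Add(664, -66)), -34017) = Add(Mul(Rational(3, 16), Rational(-1, 2), 598), -34017) = Add(Rational(-897, 16), -34017) = Rational(-545169, 16)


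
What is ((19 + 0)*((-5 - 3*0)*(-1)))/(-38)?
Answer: -5/2 ≈ -2.5000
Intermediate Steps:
((19 + 0)*((-5 - 3*0)*(-1)))/(-38) = (19*((-5 + 0)*(-1)))*(-1/38) = (19*(-5*(-1)))*(-1/38) = (19*5)*(-1/38) = 95*(-1/38) = -5/2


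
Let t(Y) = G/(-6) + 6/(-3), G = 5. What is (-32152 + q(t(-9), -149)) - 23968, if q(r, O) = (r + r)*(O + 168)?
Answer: -168683/3 ≈ -56228.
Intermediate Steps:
t(Y) = -17/6 (t(Y) = 5/(-6) + 6/(-3) = 5*(-1/6) + 6*(-1/3) = -5/6 - 2 = -17/6)
q(r, O) = 2*r*(168 + O) (q(r, O) = (2*r)*(168 + O) = 2*r*(168 + O))
(-32152 + q(t(-9), -149)) - 23968 = (-32152 + 2*(-17/6)*(168 - 149)) - 23968 = (-32152 + 2*(-17/6)*19) - 23968 = (-32152 - 323/3) - 23968 = -96779/3 - 23968 = -168683/3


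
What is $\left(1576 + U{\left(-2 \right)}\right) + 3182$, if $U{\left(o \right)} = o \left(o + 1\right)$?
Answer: $4760$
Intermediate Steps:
$U{\left(o \right)} = o \left(1 + o\right)$
$\left(1576 + U{\left(-2 \right)}\right) + 3182 = \left(1576 - 2 \left(1 - 2\right)\right) + 3182 = \left(1576 - -2\right) + 3182 = \left(1576 + 2\right) + 3182 = 1578 + 3182 = 4760$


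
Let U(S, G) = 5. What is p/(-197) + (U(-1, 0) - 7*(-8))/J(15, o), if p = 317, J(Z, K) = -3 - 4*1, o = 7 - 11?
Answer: -14236/1379 ≈ -10.323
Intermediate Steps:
o = -4
J(Z, K) = -7 (J(Z, K) = -3 - 4 = -7)
p/(-197) + (U(-1, 0) - 7*(-8))/J(15, o) = 317/(-197) + (5 - 7*(-8))/(-7) = 317*(-1/197) + (5 + 56)*(-⅐) = -317/197 + 61*(-⅐) = -317/197 - 61/7 = -14236/1379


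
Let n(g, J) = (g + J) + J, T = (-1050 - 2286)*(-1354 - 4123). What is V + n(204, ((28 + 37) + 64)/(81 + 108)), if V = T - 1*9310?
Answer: 1150516544/63 ≈ 1.8262e+7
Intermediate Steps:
T = 18271272 (T = -3336*(-5477) = 18271272)
n(g, J) = g + 2*J (n(g, J) = (J + g) + J = g + 2*J)
V = 18261962 (V = 18271272 - 1*9310 = 18271272 - 9310 = 18261962)
V + n(204, ((28 + 37) + 64)/(81 + 108)) = 18261962 + (204 + 2*(((28 + 37) + 64)/(81 + 108))) = 18261962 + (204 + 2*((65 + 64)/189)) = 18261962 + (204 + 2*(129*(1/189))) = 18261962 + (204 + 2*(43/63)) = 18261962 + (204 + 86/63) = 18261962 + 12938/63 = 1150516544/63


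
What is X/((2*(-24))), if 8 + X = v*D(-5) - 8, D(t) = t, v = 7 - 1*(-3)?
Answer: 11/8 ≈ 1.3750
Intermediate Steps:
v = 10 (v = 7 + 3 = 10)
X = -66 (X = -8 + (10*(-5) - 8) = -8 + (-50 - 8) = -8 - 58 = -66)
X/((2*(-24))) = -66/(2*(-24)) = -66/(-48) = -66*(-1/48) = 11/8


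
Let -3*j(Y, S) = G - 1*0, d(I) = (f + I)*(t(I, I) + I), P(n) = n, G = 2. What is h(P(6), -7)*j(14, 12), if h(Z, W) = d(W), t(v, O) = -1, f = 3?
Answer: -64/3 ≈ -21.333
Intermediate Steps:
d(I) = (-1 + I)*(3 + I) (d(I) = (3 + I)*(-1 + I) = (-1 + I)*(3 + I))
j(Y, S) = -⅔ (j(Y, S) = -(2 - 1*0)/3 = -(2 + 0)/3 = -⅓*2 = -⅔)
h(Z, W) = -3 + W² + 2*W
h(P(6), -7)*j(14, 12) = (-3 + (-7)² + 2*(-7))*(-⅔) = (-3 + 49 - 14)*(-⅔) = 32*(-⅔) = -64/3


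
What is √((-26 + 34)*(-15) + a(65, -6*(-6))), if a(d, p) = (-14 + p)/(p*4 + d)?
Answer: I*√43282/19 ≈ 10.95*I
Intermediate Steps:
a(d, p) = (-14 + p)/(d + 4*p) (a(d, p) = (-14 + p)/(4*p + d) = (-14 + p)/(d + 4*p))
√((-26 + 34)*(-15) + a(65, -6*(-6))) = √((-26 + 34)*(-15) + (-14 - 6*(-6))/(65 + 4*(-6*(-6)))) = √(8*(-15) + (-14 + 36)/(65 + 4*36)) = √(-120 + 22/(65 + 144)) = √(-120 + 22/209) = √(-120 + (1/209)*22) = √(-120 + 2/19) = √(-2278/19) = I*√43282/19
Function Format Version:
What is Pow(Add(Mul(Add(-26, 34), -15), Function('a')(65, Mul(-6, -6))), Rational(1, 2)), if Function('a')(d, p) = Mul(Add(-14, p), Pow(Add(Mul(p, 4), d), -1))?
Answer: Mul(Rational(1, 19), I, Pow(43282, Rational(1, 2))) ≈ Mul(10.950, I)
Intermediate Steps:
Function('a')(d, p) = Mul(Pow(Add(d, Mul(4, p)), -1), Add(-14, p)) (Function('a')(d, p) = Mul(Add(-14, p), Pow(Add(Mul(4, p), d), -1)) = Mul(Add(-14, p), Pow(Add(d, Mul(4, p)), -1)) = Mul(Pow(Add(d, Mul(4, p)), -1), Add(-14, p)))
Pow(Add(Mul(Add(-26, 34), -15), Function('a')(65, Mul(-6, -6))), Rational(1, 2)) = Pow(Add(Mul(Add(-26, 34), -15), Mul(Pow(Add(65, Mul(4, Mul(-6, -6))), -1), Add(-14, Mul(-6, -6)))), Rational(1, 2)) = Pow(Add(Mul(8, -15), Mul(Pow(Add(65, Mul(4, 36)), -1), Add(-14, 36))), Rational(1, 2)) = Pow(Add(-120, Mul(Pow(Add(65, 144), -1), 22)), Rational(1, 2)) = Pow(Add(-120, Mul(Pow(209, -1), 22)), Rational(1, 2)) = Pow(Add(-120, Mul(Rational(1, 209), 22)), Rational(1, 2)) = Pow(Add(-120, Rational(2, 19)), Rational(1, 2)) = Pow(Rational(-2278, 19), Rational(1, 2)) = Mul(Rational(1, 19), I, Pow(43282, Rational(1, 2)))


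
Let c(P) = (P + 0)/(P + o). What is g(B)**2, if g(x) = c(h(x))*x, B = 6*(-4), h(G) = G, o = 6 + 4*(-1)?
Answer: 82944/121 ≈ 685.49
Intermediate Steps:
o = 2 (o = 6 - 4 = 2)
c(P) = P/(2 + P) (c(P) = (P + 0)/(P + 2) = P/(2 + P))
B = -24
g(x) = x**2/(2 + x) (g(x) = (x/(2 + x))*x = x**2/(2 + x))
g(B)**2 = ((-24)**2/(2 - 24))**2 = (576/(-22))**2 = (576*(-1/22))**2 = (-288/11)**2 = 82944/121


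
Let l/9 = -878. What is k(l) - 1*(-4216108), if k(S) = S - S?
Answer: 4216108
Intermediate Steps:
l = -7902 (l = 9*(-878) = -7902)
k(S) = 0
k(l) - 1*(-4216108) = 0 - 1*(-4216108) = 0 + 4216108 = 4216108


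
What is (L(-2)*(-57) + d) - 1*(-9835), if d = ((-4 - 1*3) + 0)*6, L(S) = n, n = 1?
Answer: 9736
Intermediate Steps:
L(S) = 1
d = -42 (d = ((-4 - 3) + 0)*6 = (-7 + 0)*6 = -7*6 = -42)
(L(-2)*(-57) + d) - 1*(-9835) = (1*(-57) - 42) - 1*(-9835) = (-57 - 42) + 9835 = -99 + 9835 = 9736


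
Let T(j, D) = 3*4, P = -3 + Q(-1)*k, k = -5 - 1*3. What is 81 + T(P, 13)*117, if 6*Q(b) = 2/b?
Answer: 1485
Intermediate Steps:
Q(b) = 1/(3*b) (Q(b) = (2/b)/6 = 1/(3*b))
k = -8 (k = -5 - 3 = -8)
P = -⅓ (P = -3 + ((⅓)/(-1))*(-8) = -3 + ((⅓)*(-1))*(-8) = -3 - ⅓*(-8) = -3 + 8/3 = -⅓ ≈ -0.33333)
T(j, D) = 12
81 + T(P, 13)*117 = 81 + 12*117 = 81 + 1404 = 1485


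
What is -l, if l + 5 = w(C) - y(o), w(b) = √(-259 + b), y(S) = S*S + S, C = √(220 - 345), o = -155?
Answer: 23875 - √(-259 + 5*I*√5) ≈ 23875.0 - 16.097*I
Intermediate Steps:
C = 5*I*√5 (C = √(-125) = 5*I*√5 ≈ 11.18*I)
y(S) = S + S² (y(S) = S² + S = S + S²)
l = -23875 + √(-259 + 5*I*√5) (l = -5 + (√(-259 + 5*I*√5) - (-155)*(1 - 155)) = -5 + (√(-259 + 5*I*√5) - (-155)*(-154)) = -5 + (√(-259 + 5*I*√5) - 1*23870) = -5 + (√(-259 + 5*I*√5) - 23870) = -5 + (-23870 + √(-259 + 5*I*√5)) = -23875 + √(-259 + 5*I*√5) ≈ -23875.0 + 16.097*I)
-l = -(-23875 + √(-259 + 5*I*√5)) = 23875 - √(-259 + 5*I*√5)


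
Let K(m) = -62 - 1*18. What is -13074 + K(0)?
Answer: -13154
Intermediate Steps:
K(m) = -80 (K(m) = -62 - 18 = -80)
-13074 + K(0) = -13074 - 80 = -13154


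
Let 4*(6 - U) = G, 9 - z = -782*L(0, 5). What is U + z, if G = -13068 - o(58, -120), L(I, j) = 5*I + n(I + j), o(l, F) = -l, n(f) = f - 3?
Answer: 9663/2 ≈ 4831.5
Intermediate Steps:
n(f) = -3 + f
L(I, j) = -3 + j + 6*I (L(I, j) = 5*I + (-3 + (I + j)) = 5*I + (-3 + I + j) = -3 + j + 6*I)
G = -13010 (G = -13068 - (-1)*58 = -13068 - 1*(-58) = -13068 + 58 = -13010)
z = 1573 (z = 9 - (-782)*(-3 + 5 + 6*0) = 9 - (-782)*(-3 + 5 + 0) = 9 - (-782)*2 = 9 - 1*(-1564) = 9 + 1564 = 1573)
U = 6517/2 (U = 6 - ¼*(-13010) = 6 + 6505/2 = 6517/2 ≈ 3258.5)
U + z = 6517/2 + 1573 = 9663/2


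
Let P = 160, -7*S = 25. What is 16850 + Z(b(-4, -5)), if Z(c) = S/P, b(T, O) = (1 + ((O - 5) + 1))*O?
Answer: 3774395/224 ≈ 16850.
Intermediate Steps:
S = -25/7 (S = -⅐*25 = -25/7 ≈ -3.5714)
b(T, O) = O*(-3 + O) (b(T, O) = (1 + ((-5 + O) + 1))*O = (1 + (-4 + O))*O = (-3 + O)*O = O*(-3 + O))
Z(c) = -5/224 (Z(c) = -25/7/160 = -25/7*1/160 = -5/224)
16850 + Z(b(-4, -5)) = 16850 - 5/224 = 3774395/224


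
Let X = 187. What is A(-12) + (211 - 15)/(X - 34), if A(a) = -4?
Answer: -416/153 ≈ -2.7190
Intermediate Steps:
A(-12) + (211 - 15)/(X - 34) = -4 + (211 - 15)/(187 - 34) = -4 + 196/153 = -416/153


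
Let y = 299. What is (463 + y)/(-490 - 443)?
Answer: -254/311 ≈ -0.81672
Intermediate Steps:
(463 + y)/(-490 - 443) = (463 + 299)/(-490 - 443) = 762/(-933) = 762*(-1/933) = -254/311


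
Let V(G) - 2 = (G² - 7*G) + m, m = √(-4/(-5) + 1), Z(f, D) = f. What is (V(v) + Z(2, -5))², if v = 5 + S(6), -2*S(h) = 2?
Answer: 329/5 - 48*√5/5 ≈ 44.334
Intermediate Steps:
m = 3*√5/5 (m = √(-4*(-⅕) + 1) = √(⅘ + 1) = √(9/5) = 3*√5/5 ≈ 1.3416)
S(h) = -1 (S(h) = -½*2 = -1)
v = 4 (v = 5 - 1 = 4)
V(G) = 2 + G² - 7*G + 3*√5/5 (V(G) = 2 + ((G² - 7*G) + 3*√5/5) = 2 + (G² - 7*G + 3*√5/5) = 2 + G² - 7*G + 3*√5/5)
(V(v) + Z(2, -5))² = ((2 + 4² - 7*4 + 3*√5/5) + 2)² = ((2 + 16 - 28 + 3*√5/5) + 2)² = ((-10 + 3*√5/5) + 2)² = (-8 + 3*√5/5)²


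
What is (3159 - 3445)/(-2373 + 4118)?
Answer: -286/1745 ≈ -0.16390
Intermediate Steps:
(3159 - 3445)/(-2373 + 4118) = -286/1745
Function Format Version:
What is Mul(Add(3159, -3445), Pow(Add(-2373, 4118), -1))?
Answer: Rational(-286, 1745) ≈ -0.16390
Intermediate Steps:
Mul(Add(3159, -3445), Pow(Add(-2373, 4118), -1)) = Mul(-286, Pow(1745, -1)) = Mul(-286, Rational(1, 1745)) = Rational(-286, 1745)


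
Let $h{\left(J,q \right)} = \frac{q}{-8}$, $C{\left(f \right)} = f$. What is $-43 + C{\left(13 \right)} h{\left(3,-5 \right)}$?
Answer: $- \frac{279}{8} \approx -34.875$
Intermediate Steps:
$h{\left(J,q \right)} = - \frac{q}{8}$ ($h{\left(J,q \right)} = q \left(- \frac{1}{8}\right) = - \frac{q}{8}$)
$-43 + C{\left(13 \right)} h{\left(3,-5 \right)} = -43 + 13 \left(\left(- \frac{1}{8}\right) \left(-5\right)\right) = -43 + 13 \cdot \frac{5}{8} = -43 + \frac{65}{8} = - \frac{279}{8}$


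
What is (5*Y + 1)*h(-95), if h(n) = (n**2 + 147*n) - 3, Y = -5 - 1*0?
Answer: 118632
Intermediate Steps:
Y = -5 (Y = -5 + 0 = -5)
h(n) = -3 + n**2 + 147*n
(5*Y + 1)*h(-95) = (5*(-5) + 1)*(-3 + (-95)**2 + 147*(-95)) = (-25 + 1)*(-3 + 9025 - 13965) = -24*(-4943) = 118632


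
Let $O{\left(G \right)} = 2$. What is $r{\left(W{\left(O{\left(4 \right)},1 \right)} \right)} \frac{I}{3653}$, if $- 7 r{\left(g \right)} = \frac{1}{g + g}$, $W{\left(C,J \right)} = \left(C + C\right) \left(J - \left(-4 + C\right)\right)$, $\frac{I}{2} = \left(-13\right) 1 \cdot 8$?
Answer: $\frac{2}{5901} \approx 0.00033893$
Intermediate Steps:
$I = -208$ ($I = 2 \left(-13\right) 1 \cdot 8 = 2 \left(\left(-13\right) 8\right) = 2 \left(-104\right) = -208$)
$W{\left(C,J \right)} = 2 C \left(4 + J - C\right)$
$r{\left(g \right)} = - \frac{1}{14 g}$ ($r{\left(g \right)} = - \frac{1}{7 \left(g + g\right)} = - \frac{1}{7 \cdot 2 g} = - \frac{\frac{1}{2} \frac{1}{g}}{7} = - \frac{1}{14 g}$)
$r{\left(W{\left(O{\left(4 \right)},1 \right)} \right)} \frac{I}{3653} = - \frac{1}{14 \cdot 2 \cdot 2 \left(4 + 1 - 2\right)} \left(- \frac{208}{3653}\right) = - \frac{1}{14 \cdot 2 \cdot 2 \left(4 + 1 - 2\right)} \left(\left(-208\right) \frac{1}{3653}\right) = - \frac{1}{14 \cdot 2 \cdot 2 \cdot 3} \left(- \frac{16}{281}\right) = - \frac{1}{14 \cdot 12} \left(- \frac{16}{281}\right) = \left(- \frac{1}{14}\right) \frac{1}{12} \left(- \frac{16}{281}\right) = \left(- \frac{1}{168}\right) \left(- \frac{16}{281}\right) = \frac{2}{5901}$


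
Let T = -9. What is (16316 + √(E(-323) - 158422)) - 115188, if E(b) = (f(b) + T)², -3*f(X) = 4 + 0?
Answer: -98872 + I*√1424837/3 ≈ -98872.0 + 397.89*I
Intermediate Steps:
f(X) = -4/3 (f(X) = -(4 + 0)/3 = -⅓*4 = -4/3)
E(b) = 961/9 (E(b) = (-4/3 - 9)² = (-31/3)² = 961/9)
(16316 + √(E(-323) - 158422)) - 115188 = (16316 + √(961/9 - 158422)) - 115188 = (16316 + √(-1424837/9)) - 115188 = (16316 + I*√1424837/3) - 115188 = -98872 + I*√1424837/3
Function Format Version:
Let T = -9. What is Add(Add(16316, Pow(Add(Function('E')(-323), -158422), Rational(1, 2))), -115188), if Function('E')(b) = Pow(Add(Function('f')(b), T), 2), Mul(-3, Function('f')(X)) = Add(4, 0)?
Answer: Add(-98872, Mul(Rational(1, 3), I, Pow(1424837, Rational(1, 2)))) ≈ Add(-98872., Mul(397.89, I))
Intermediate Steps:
Function('f')(X) = Rational(-4, 3) (Function('f')(X) = Mul(Rational(-1, 3), Add(4, 0)) = Mul(Rational(-1, 3), 4) = Rational(-4, 3))
Function('E')(b) = Rational(961, 9) (Function('E')(b) = Pow(Add(Rational(-4, 3), -9), 2) = Pow(Rational(-31, 3), 2) = Rational(961, 9))
Add(Add(16316, Pow(Add(Function('E')(-323), -158422), Rational(1, 2))), -115188) = Add(Add(16316, Pow(Add(Rational(961, 9), -158422), Rational(1, 2))), -115188) = Add(Add(16316, Pow(Rational(-1424837, 9), Rational(1, 2))), -115188) = Add(Add(16316, Mul(Rational(1, 3), I, Pow(1424837, Rational(1, 2)))), -115188) = Add(-98872, Mul(Rational(1, 3), I, Pow(1424837, Rational(1, 2))))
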